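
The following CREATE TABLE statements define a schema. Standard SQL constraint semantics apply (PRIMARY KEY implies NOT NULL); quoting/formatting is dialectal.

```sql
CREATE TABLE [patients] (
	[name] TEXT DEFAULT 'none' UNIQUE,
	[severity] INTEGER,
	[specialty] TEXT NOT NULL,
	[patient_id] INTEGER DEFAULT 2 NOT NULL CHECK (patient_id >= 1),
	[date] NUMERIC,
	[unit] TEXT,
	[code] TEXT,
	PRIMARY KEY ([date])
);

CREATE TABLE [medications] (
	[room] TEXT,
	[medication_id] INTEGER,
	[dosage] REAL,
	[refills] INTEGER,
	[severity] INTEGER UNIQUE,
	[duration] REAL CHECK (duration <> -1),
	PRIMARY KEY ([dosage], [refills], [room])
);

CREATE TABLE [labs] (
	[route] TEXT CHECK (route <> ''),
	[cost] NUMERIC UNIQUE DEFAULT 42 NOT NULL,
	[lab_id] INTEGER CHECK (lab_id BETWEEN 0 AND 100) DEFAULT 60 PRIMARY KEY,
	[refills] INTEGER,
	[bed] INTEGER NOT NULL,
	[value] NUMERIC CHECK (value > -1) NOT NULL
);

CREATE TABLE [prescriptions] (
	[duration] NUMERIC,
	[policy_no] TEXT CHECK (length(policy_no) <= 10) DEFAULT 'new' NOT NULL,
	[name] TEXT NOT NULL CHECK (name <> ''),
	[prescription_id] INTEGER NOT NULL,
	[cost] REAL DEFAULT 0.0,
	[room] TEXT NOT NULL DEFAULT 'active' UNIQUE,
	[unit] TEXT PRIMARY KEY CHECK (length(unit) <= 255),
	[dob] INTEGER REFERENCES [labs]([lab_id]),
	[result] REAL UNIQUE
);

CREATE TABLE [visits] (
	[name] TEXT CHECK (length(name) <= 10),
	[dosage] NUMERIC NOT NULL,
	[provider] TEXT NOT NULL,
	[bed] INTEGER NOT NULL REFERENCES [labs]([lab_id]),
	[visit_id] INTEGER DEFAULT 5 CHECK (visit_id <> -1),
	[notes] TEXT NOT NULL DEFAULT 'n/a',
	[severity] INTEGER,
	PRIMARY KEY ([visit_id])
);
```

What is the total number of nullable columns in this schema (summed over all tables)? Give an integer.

15

patients: 4 nullable (name, severity, unit, code — PK (date) and explicit NOT NULL columns excluded).
medications: 3 nullable (medication_id, severity, duration — PK (dosage, refills, room) and explicit NOT NULL columns excluded).
labs: 2 nullable (route, refills — PK (lab_id) and explicit NOT NULL columns excluded).
prescriptions: 4 nullable (duration, cost, dob, result — PK (unit) and explicit NOT NULL columns excluded).
visits: 2 nullable (name, severity — PK (visit_id) and explicit NOT NULL columns excluded).
Total: 4 + 3 + 2 + 4 + 2 = 15.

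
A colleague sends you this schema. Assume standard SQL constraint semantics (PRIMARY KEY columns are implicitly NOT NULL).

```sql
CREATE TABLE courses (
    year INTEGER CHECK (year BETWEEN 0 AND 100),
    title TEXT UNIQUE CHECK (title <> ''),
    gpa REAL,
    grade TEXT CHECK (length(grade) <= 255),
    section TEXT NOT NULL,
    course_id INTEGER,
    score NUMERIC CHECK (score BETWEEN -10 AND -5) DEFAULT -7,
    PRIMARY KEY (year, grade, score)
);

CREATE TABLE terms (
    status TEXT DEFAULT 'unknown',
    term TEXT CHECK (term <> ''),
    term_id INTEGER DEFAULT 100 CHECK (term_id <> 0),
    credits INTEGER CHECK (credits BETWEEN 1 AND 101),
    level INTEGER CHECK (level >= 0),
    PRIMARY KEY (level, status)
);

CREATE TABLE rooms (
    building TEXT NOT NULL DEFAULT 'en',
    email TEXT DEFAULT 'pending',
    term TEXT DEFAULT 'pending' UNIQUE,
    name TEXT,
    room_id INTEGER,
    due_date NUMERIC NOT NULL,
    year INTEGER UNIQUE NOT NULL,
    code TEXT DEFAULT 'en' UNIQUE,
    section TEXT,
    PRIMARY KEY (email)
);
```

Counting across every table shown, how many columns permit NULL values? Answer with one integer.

11

courses: 3 nullable (title, gpa, course_id — PK (year, grade, score) and explicit NOT NULL columns excluded).
terms: 3 nullable (term, term_id, credits — PK (level, status) and explicit NOT NULL columns excluded).
rooms: 5 nullable (term, name, room_id, code, section — PK (email) and explicit NOT NULL columns excluded).
Total: 3 + 3 + 5 = 11.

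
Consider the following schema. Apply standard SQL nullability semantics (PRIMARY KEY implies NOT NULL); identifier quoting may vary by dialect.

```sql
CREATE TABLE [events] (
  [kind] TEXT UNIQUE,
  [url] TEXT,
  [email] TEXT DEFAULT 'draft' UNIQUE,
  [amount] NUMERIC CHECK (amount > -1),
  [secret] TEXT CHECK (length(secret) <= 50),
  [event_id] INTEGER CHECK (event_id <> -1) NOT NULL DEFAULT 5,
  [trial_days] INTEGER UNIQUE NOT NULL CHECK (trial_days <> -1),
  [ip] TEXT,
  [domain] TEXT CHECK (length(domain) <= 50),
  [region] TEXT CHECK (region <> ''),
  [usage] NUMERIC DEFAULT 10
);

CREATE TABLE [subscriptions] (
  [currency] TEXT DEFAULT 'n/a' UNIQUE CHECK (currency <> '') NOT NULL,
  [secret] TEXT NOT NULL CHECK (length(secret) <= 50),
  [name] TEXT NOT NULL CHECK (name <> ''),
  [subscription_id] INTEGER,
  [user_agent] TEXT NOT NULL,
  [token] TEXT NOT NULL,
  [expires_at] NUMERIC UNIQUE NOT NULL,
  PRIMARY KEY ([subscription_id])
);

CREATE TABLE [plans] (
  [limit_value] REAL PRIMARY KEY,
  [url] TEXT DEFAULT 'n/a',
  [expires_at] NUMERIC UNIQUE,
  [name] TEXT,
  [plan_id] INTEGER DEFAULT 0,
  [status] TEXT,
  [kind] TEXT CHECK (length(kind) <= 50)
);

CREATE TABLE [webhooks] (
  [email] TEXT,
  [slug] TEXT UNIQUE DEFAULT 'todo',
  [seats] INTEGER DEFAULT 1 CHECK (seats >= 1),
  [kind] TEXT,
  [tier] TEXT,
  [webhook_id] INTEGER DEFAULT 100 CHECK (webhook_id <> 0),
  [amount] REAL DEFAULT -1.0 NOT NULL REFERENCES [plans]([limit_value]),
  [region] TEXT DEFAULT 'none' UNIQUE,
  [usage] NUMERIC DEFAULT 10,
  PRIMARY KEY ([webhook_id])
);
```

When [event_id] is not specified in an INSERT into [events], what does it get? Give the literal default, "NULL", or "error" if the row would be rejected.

5

event_id has an explicit DEFAULT 5.
When the column is omitted from an INSERT, that default is used.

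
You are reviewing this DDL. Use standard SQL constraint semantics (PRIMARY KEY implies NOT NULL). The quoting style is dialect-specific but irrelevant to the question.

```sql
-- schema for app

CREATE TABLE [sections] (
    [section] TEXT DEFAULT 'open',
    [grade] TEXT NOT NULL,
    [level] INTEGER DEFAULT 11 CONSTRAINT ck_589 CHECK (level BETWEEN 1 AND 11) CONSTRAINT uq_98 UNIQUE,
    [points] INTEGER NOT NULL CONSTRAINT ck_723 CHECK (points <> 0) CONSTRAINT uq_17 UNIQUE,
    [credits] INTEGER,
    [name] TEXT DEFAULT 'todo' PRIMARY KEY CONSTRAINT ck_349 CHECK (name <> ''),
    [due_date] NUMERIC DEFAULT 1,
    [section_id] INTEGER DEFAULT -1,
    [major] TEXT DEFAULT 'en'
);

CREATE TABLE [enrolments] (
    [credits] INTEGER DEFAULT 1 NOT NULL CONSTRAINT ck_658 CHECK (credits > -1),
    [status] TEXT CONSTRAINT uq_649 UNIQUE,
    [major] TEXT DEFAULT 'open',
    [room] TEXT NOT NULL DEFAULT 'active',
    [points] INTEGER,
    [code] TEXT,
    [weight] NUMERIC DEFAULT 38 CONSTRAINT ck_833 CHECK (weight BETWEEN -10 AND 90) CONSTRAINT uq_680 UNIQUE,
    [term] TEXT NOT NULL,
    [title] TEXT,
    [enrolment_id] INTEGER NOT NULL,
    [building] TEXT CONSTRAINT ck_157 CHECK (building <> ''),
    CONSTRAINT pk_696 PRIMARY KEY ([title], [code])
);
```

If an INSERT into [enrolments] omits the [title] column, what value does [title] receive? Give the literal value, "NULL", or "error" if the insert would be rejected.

error

title has no DEFAULT clause.
Omitting it would insert NULL, but it is part of the PRIMARY KEY, so the INSERT fails.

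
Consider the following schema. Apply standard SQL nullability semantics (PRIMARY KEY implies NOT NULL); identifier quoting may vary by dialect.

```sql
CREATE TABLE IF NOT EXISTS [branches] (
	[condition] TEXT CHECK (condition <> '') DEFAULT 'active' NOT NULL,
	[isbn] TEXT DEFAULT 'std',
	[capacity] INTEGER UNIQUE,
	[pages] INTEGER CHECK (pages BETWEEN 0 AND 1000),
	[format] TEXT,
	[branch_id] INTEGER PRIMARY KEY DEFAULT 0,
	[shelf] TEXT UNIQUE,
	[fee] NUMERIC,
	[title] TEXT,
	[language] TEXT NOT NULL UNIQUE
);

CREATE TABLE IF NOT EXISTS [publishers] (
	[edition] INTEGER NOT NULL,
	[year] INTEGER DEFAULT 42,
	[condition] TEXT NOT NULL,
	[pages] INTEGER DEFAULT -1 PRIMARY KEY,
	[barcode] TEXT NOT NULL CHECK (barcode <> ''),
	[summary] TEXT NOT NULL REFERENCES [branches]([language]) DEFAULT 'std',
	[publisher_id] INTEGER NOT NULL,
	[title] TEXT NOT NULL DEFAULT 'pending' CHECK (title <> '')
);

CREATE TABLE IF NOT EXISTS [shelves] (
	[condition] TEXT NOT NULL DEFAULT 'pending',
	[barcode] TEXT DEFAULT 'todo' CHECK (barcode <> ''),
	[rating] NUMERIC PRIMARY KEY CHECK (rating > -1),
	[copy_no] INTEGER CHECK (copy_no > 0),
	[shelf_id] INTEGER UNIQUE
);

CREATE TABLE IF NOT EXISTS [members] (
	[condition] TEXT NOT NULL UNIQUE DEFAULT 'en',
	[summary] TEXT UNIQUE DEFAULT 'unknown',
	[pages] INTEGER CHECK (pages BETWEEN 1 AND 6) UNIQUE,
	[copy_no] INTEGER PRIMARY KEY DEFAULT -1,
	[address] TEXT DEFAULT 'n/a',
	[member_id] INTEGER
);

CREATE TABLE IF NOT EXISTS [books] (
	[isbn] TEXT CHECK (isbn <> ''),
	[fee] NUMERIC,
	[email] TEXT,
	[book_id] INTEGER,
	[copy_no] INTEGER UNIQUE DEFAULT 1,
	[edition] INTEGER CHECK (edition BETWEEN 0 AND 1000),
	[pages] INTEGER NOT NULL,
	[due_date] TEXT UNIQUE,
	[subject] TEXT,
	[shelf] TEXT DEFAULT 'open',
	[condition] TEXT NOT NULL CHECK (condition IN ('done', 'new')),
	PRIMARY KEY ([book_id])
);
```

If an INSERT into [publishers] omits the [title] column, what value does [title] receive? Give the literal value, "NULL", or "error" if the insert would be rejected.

title has an explicit DEFAULT 'pending'.
When the column is omitted from an INSERT, that default is used.

'pending'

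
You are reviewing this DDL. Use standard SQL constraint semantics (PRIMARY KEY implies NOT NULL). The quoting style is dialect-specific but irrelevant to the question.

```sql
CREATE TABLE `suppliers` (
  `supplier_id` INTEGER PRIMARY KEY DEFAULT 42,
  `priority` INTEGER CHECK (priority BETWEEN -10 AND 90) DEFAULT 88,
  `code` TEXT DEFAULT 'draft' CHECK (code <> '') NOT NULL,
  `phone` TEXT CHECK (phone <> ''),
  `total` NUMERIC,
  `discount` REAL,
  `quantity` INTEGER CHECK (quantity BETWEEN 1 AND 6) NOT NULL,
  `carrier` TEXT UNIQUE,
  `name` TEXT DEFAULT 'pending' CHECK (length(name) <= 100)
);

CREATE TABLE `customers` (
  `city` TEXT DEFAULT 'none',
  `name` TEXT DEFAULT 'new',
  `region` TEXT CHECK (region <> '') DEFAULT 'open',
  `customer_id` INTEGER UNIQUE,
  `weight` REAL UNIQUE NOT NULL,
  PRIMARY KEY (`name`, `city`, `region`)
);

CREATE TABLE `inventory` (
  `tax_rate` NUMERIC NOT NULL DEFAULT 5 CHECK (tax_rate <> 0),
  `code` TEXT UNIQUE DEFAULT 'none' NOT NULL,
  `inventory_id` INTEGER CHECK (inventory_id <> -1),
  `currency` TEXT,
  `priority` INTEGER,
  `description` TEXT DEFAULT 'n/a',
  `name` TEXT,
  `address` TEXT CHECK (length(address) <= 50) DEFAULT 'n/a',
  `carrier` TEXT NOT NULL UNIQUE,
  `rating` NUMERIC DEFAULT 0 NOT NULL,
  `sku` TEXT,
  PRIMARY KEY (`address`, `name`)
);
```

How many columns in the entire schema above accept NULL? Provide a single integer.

12

suppliers: 6 nullable (priority, phone, total, discount, carrier, name — PK (supplier_id) and explicit NOT NULL columns excluded).
customers: 1 nullable (customer_id — PK (name, city, region) and explicit NOT NULL columns excluded).
inventory: 5 nullable (inventory_id, currency, priority, description, sku — PK (address, name) and explicit NOT NULL columns excluded).
Total: 6 + 1 + 5 = 12.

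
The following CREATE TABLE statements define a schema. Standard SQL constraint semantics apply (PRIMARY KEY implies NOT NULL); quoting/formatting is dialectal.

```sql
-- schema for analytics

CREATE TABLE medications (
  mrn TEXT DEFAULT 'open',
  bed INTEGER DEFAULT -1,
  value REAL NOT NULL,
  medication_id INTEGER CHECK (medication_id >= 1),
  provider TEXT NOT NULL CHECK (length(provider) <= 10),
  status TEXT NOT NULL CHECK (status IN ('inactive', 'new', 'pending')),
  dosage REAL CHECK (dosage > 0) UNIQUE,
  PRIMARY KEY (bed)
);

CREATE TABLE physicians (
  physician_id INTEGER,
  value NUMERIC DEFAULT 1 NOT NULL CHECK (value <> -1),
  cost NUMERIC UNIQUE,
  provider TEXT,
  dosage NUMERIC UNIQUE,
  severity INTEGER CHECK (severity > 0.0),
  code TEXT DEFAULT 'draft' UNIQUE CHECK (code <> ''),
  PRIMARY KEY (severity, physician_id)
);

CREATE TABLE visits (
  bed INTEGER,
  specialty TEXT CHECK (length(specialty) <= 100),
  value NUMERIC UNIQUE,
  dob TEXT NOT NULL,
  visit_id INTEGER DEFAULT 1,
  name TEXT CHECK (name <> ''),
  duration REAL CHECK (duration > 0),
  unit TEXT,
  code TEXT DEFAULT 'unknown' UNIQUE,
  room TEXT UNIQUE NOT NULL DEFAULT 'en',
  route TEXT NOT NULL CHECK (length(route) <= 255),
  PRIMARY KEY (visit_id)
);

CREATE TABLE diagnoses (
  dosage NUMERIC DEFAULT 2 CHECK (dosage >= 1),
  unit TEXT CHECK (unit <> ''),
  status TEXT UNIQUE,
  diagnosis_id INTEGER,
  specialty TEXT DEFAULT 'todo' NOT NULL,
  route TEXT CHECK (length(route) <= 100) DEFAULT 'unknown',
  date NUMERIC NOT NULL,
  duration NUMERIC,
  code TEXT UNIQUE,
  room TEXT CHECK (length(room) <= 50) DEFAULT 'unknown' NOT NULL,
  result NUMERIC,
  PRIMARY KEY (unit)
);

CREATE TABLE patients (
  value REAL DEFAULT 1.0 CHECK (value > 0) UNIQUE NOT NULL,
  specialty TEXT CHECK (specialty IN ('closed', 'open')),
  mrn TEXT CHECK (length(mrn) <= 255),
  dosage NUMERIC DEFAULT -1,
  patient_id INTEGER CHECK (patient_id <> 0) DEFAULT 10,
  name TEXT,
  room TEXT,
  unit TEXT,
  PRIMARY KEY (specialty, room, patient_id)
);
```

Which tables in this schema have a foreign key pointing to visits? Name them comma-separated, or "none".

No REFERENCES clause anywhere in the schema names visits.

none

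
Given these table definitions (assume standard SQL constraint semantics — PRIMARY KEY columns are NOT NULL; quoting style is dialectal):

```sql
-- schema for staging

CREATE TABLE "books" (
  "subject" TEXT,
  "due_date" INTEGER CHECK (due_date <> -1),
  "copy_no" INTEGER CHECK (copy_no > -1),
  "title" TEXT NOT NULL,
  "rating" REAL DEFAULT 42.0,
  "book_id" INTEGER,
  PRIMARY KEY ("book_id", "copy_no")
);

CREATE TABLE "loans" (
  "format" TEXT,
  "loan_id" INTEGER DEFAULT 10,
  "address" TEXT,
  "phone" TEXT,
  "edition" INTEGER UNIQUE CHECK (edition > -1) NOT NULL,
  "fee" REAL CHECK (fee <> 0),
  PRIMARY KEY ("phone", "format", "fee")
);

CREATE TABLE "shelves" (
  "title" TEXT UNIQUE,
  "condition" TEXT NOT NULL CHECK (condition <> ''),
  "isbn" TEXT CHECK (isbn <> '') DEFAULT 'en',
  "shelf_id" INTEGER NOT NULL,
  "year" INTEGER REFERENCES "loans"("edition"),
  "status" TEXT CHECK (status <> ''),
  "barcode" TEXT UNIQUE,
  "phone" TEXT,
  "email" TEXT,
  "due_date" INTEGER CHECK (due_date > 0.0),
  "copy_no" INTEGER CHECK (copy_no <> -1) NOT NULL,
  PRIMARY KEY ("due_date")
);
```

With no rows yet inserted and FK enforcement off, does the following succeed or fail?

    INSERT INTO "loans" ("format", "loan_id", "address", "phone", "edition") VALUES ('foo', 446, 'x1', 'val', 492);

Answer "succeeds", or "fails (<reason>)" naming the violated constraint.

fails (NOT NULL on fee)

fee is omitted from the column list and has no DEFAULT, so it would receive NULL.
But fee is part of the PRIMARY KEY (implied NOT NULL).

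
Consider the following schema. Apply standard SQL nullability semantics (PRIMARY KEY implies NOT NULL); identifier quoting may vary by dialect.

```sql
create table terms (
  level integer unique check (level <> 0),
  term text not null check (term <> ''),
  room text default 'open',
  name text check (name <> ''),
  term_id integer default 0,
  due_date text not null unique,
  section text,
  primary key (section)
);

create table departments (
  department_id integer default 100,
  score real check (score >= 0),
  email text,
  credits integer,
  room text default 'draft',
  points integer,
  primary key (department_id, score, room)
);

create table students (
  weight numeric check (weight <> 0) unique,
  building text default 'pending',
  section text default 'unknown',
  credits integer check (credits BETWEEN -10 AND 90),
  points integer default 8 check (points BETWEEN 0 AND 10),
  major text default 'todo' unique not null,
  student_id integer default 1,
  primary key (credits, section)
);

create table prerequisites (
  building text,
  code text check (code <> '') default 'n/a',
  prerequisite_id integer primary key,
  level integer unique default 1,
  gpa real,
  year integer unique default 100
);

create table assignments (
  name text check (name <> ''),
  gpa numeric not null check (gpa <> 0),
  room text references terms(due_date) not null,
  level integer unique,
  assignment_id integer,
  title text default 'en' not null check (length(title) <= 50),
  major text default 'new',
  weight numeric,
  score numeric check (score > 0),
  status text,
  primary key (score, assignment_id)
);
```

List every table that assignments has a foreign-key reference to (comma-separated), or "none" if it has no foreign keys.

- room REFERENCES terms(due_date).

terms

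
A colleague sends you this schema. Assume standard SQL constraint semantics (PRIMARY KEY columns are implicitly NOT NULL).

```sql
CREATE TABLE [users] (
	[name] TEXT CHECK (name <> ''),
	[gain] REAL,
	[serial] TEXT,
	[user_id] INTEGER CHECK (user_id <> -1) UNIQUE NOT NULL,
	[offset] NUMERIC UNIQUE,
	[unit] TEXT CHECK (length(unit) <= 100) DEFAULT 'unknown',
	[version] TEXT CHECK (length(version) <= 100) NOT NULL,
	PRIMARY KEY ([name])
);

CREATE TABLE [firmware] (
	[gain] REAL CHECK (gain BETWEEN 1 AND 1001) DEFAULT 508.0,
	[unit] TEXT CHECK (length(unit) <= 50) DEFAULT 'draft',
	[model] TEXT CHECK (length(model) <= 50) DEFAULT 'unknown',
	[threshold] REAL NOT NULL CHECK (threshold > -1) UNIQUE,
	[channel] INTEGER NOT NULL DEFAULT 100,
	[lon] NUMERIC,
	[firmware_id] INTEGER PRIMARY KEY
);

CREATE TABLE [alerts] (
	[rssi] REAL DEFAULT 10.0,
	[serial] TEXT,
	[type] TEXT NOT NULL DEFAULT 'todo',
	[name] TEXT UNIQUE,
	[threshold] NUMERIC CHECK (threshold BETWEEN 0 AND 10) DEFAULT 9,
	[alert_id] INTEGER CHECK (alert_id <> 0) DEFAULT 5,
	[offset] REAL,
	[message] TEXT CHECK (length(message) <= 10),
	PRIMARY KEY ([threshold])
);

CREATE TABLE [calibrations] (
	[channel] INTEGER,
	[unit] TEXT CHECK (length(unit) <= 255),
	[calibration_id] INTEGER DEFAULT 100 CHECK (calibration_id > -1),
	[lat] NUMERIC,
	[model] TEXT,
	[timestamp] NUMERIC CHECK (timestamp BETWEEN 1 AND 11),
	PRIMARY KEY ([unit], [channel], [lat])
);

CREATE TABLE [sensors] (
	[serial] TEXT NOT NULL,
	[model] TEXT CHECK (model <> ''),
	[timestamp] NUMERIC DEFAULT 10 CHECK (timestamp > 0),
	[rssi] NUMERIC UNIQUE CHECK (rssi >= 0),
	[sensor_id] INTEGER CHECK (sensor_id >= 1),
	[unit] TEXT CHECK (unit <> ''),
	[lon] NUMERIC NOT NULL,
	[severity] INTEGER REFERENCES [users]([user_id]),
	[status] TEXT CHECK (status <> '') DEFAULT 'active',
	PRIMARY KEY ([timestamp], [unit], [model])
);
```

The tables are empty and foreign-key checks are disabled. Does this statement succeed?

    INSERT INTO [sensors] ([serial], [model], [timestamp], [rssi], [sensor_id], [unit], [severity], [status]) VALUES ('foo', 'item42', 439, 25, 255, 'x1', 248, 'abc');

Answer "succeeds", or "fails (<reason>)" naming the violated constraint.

fails (NOT NULL on lon)

lon is omitted from the column list and has no DEFAULT, so it would receive NULL.
But lon is declared NOT NULL.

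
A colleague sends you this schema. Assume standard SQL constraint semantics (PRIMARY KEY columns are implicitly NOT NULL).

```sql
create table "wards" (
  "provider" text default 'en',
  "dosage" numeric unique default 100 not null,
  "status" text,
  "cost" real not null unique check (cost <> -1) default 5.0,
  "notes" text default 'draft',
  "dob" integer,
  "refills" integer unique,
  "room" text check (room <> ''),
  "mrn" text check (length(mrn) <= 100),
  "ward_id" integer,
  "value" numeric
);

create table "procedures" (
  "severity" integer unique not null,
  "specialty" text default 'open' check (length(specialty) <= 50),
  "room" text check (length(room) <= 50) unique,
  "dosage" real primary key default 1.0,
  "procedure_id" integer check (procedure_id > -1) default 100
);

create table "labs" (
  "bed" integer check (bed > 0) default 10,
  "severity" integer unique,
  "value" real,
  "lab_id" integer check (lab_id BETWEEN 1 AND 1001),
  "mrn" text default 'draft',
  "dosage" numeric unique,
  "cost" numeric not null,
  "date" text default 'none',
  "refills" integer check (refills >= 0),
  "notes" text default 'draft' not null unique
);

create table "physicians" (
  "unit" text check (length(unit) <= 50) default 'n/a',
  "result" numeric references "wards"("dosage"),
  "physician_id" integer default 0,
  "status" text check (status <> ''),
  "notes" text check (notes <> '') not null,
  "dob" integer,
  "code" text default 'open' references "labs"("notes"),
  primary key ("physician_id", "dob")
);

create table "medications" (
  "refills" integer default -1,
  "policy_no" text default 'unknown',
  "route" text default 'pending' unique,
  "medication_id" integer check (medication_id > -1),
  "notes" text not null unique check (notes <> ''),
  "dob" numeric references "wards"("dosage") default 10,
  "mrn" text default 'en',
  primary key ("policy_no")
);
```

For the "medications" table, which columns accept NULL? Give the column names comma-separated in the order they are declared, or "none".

- refills: DEFAULT only fills an omitted column; an explicit NULL is still allowed → nullable.
- policy_no: part of the PRIMARY KEY, which implies NOT NULL → not nullable.
- route: UNIQUE does not imply NOT NULL → nullable.
- medication_id: CHECK does not forbid NULL (a CHECK constraint passes when its expression is NULL) → nullable.
- notes: declared NOT NULL → not nullable.
- dob: a foreign key column may be NULL unless separately constrained → nullable.
- mrn: DEFAULT only fills an omitted column; an explicit NULL is still allowed → nullable.

refills, route, medication_id, dob, mrn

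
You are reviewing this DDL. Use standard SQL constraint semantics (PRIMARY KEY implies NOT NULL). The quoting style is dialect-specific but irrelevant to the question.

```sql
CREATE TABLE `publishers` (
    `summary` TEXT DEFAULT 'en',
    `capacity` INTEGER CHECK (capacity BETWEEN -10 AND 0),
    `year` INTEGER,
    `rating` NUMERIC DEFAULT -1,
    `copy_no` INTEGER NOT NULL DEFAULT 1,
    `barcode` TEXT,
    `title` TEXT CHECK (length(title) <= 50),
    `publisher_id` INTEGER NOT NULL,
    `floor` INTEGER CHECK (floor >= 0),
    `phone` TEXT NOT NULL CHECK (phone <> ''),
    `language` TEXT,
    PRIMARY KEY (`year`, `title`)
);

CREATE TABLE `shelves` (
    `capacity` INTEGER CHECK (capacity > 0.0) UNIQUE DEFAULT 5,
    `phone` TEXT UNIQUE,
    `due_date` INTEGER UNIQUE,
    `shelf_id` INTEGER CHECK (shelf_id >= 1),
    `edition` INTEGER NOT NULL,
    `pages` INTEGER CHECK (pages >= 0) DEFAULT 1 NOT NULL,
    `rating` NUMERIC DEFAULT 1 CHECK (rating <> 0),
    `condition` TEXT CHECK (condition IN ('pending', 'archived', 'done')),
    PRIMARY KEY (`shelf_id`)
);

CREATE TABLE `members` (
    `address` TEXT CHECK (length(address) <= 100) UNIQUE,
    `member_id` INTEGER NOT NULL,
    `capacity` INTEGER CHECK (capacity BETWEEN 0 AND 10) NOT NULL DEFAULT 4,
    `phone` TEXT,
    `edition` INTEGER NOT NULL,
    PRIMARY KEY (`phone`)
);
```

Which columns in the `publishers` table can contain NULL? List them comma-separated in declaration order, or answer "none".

- summary: DEFAULT only fills an omitted column; an explicit NULL is still allowed → nullable.
- capacity: CHECK does not forbid NULL (a CHECK constraint passes when its expression is NULL) → nullable.
- year: part of the PRIMARY KEY, which implies NOT NULL → not nullable.
- rating: DEFAULT only fills an omitted column; an explicit NULL is still allowed → nullable.
- copy_no: declared NOT NULL → not nullable.
- barcode: no NOT NULL constraint applies → nullable.
- title: part of the PRIMARY KEY, which implies NOT NULL → not nullable.
- publisher_id: declared NOT NULL → not nullable.
- floor: CHECK does not forbid NULL (a CHECK constraint passes when its expression is NULL) → nullable.
- phone: declared NOT NULL → not nullable.
- language: no NOT NULL constraint applies → nullable.

summary, capacity, rating, barcode, floor, language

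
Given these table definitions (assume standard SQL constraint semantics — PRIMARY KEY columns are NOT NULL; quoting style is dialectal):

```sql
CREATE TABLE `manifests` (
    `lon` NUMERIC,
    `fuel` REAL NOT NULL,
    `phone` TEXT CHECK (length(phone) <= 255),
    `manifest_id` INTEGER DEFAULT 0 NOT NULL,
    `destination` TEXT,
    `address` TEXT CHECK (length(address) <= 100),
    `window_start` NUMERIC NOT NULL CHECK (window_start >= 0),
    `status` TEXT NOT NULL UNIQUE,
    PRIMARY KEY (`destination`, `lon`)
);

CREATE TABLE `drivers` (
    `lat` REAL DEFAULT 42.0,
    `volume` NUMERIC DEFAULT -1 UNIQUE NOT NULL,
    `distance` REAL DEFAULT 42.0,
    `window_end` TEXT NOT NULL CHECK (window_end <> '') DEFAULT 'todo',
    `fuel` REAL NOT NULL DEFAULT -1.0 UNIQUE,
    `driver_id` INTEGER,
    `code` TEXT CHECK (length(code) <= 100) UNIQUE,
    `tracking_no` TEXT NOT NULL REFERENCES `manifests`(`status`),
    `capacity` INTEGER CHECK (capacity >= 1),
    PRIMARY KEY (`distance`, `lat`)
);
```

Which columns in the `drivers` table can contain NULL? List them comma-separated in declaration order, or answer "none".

driver_id, code, capacity

- lat: part of the PRIMARY KEY, which implies NOT NULL → not nullable.
- volume: declared NOT NULL → not nullable.
- distance: part of the PRIMARY KEY, which implies NOT NULL → not nullable.
- window_end: declared NOT NULL → not nullable.
- fuel: declared NOT NULL → not nullable.
- driver_id: no NOT NULL constraint applies → nullable.
- code: CHECK does not forbid NULL (a CHECK constraint passes when its expression is NULL) → nullable.
- tracking_no: declared NOT NULL → not nullable.
- capacity: CHECK does not forbid NULL (a CHECK constraint passes when its expression is NULL) → nullable.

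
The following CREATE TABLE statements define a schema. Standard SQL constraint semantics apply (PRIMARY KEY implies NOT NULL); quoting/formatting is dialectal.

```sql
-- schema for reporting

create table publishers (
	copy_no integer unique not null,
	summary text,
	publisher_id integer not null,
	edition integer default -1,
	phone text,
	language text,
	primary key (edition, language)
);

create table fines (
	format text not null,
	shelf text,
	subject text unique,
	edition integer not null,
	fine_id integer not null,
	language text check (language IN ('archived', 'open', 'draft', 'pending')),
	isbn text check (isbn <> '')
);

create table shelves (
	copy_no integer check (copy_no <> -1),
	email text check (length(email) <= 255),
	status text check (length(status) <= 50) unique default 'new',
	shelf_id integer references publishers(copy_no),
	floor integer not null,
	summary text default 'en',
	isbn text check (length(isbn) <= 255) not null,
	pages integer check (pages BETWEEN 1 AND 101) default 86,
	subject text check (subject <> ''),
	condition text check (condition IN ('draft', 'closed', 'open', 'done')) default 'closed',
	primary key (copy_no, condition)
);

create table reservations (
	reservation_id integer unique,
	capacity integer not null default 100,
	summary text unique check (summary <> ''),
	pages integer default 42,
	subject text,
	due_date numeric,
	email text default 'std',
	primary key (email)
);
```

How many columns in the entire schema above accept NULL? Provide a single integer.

publishers: 2 nullable (summary, phone — PK (edition, language) and explicit NOT NULL columns excluded).
fines: 4 nullable (shelf, subject, language, isbn — PK none and explicit NOT NULL columns excluded).
shelves: 6 nullable (email, status, shelf_id, summary, pages, subject — PK (copy_no, condition) and explicit NOT NULL columns excluded).
reservations: 5 nullable (reservation_id, summary, pages, subject, due_date — PK (email) and explicit NOT NULL columns excluded).
Total: 2 + 4 + 6 + 5 = 17.

17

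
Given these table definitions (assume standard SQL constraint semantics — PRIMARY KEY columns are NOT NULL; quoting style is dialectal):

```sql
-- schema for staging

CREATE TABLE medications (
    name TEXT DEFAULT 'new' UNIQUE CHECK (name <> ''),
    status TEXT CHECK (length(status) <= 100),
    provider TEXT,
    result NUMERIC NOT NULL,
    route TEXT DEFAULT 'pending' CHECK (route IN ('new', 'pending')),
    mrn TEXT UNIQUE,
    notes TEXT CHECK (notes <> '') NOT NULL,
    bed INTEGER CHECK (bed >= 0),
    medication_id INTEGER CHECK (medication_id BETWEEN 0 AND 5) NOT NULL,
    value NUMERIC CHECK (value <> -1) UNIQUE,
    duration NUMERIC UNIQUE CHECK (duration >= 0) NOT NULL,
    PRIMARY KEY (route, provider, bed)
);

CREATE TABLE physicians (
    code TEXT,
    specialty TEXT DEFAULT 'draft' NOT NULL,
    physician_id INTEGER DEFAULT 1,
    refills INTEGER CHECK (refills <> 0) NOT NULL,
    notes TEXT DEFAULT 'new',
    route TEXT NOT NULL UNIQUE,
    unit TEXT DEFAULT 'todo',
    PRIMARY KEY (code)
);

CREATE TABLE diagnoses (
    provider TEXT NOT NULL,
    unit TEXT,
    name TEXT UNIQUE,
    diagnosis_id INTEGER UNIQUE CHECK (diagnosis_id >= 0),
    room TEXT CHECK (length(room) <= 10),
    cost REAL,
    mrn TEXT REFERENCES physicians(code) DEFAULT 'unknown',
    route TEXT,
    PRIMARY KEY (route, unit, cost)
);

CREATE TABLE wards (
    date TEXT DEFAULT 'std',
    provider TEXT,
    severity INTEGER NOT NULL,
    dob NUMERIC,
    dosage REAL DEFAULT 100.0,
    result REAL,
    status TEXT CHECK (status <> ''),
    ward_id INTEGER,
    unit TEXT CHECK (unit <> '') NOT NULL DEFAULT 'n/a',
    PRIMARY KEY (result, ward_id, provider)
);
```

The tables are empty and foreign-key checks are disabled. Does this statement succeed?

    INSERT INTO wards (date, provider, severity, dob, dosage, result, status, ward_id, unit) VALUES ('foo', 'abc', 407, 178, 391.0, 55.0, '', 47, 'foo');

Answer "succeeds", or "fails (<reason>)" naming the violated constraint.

fails (CHECK on status)

The value '' for status violates CHECK (status <> '').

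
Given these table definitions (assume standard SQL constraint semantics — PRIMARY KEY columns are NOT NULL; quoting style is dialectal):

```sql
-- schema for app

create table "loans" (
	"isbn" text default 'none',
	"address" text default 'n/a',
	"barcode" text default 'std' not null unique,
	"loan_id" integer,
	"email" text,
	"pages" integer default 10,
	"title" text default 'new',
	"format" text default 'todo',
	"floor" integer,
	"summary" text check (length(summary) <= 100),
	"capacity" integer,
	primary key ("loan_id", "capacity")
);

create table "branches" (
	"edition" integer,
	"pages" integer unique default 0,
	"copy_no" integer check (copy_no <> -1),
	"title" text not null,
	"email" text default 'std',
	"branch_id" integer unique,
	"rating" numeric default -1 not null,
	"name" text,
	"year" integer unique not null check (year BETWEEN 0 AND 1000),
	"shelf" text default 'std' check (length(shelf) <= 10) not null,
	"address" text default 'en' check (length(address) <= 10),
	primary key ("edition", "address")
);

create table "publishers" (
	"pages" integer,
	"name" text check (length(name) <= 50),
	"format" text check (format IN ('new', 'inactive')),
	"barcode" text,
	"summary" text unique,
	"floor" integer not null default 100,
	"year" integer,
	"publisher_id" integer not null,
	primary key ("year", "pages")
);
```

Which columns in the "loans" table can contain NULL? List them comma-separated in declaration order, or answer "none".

isbn, address, email, pages, title, format, floor, summary

- isbn: DEFAULT only fills an omitted column; an explicit NULL is still allowed → nullable.
- address: DEFAULT only fills an omitted column; an explicit NULL is still allowed → nullable.
- barcode: declared NOT NULL → not nullable.
- loan_id: part of the PRIMARY KEY, which implies NOT NULL → not nullable.
- email: no NOT NULL constraint applies → nullable.
- pages: DEFAULT only fills an omitted column; an explicit NULL is still allowed → nullable.
- title: DEFAULT only fills an omitted column; an explicit NULL is still allowed → nullable.
- format: DEFAULT only fills an omitted column; an explicit NULL is still allowed → nullable.
- floor: no NOT NULL constraint applies → nullable.
- summary: CHECK does not forbid NULL (a CHECK constraint passes when its expression is NULL) → nullable.
- capacity: part of the PRIMARY KEY, which implies NOT NULL → not nullable.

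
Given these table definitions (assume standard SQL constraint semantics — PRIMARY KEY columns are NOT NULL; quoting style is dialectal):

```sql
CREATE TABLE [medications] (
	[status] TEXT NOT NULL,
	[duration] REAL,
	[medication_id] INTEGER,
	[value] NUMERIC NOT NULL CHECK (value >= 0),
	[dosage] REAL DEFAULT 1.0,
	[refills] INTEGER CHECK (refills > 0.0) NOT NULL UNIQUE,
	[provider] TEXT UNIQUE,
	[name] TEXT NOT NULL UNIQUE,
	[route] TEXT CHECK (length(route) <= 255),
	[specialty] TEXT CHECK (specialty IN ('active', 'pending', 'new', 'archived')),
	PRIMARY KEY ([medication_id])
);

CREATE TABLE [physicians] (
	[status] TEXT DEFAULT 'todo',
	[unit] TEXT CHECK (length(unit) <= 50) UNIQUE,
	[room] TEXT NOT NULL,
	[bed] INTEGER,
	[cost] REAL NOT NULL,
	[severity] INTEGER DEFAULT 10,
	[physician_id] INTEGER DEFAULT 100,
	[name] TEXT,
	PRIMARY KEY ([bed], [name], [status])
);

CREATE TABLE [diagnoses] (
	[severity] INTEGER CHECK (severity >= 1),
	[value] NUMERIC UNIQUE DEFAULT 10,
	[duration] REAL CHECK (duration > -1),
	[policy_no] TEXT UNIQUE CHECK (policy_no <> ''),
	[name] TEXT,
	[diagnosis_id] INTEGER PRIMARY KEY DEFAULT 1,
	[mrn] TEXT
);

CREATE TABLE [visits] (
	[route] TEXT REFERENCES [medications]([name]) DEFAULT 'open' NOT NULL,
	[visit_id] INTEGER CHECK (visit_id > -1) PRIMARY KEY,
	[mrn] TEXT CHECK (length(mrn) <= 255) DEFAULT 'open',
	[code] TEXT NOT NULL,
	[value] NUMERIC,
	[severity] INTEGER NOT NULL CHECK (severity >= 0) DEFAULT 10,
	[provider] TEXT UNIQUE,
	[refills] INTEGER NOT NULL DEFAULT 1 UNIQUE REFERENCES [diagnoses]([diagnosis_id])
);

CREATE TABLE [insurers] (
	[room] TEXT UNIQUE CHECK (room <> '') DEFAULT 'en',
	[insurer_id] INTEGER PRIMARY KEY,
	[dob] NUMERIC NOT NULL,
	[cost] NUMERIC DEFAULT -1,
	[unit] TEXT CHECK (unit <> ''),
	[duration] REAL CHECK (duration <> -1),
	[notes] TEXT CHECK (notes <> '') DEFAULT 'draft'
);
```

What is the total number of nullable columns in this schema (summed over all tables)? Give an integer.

medications: 5 nullable (duration, dosage, provider, route, specialty — PK (medication_id) and explicit NOT NULL columns excluded).
physicians: 3 nullable (unit, severity, physician_id — PK (bed, name, status) and explicit NOT NULL columns excluded).
diagnoses: 6 nullable (severity, value, duration, policy_no, name, mrn — PK (diagnosis_id) and explicit NOT NULL columns excluded).
visits: 3 nullable (mrn, value, provider — PK (visit_id) and explicit NOT NULL columns excluded).
insurers: 5 nullable (room, cost, unit, duration, notes — PK (insurer_id) and explicit NOT NULL columns excluded).
Total: 5 + 3 + 6 + 3 + 5 = 22.

22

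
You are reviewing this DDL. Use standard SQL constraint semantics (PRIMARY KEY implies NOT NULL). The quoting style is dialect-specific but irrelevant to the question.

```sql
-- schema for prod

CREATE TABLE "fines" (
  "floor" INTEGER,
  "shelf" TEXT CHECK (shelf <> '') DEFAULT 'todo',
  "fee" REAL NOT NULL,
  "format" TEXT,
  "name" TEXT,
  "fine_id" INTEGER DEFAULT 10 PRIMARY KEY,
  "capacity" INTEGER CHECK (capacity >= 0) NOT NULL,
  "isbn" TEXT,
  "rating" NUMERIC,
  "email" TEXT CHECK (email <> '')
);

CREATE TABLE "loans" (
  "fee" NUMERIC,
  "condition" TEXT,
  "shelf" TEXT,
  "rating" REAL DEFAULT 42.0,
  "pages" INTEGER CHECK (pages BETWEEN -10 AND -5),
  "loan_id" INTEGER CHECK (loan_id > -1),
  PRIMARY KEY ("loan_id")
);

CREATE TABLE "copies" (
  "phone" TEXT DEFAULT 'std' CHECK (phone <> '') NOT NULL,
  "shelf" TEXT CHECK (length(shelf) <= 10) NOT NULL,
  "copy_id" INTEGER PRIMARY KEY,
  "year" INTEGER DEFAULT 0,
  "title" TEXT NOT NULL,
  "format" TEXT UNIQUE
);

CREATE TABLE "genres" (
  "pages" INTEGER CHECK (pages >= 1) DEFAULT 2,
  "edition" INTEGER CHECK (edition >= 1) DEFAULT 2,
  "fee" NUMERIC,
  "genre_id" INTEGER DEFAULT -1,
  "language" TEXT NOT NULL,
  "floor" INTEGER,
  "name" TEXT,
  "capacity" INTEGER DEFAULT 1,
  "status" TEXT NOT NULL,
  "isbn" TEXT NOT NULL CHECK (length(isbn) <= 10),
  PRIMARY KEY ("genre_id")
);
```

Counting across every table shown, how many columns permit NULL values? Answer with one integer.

20

fines: 7 nullable (floor, shelf, format, name, isbn, rating, email — PK (fine_id) and explicit NOT NULL columns excluded).
loans: 5 nullable (fee, condition, shelf, rating, pages — PK (loan_id) and explicit NOT NULL columns excluded).
copies: 2 nullable (year, format — PK (copy_id) and explicit NOT NULL columns excluded).
genres: 6 nullable (pages, edition, fee, floor, name, capacity — PK (genre_id) and explicit NOT NULL columns excluded).
Total: 7 + 5 + 2 + 6 = 20.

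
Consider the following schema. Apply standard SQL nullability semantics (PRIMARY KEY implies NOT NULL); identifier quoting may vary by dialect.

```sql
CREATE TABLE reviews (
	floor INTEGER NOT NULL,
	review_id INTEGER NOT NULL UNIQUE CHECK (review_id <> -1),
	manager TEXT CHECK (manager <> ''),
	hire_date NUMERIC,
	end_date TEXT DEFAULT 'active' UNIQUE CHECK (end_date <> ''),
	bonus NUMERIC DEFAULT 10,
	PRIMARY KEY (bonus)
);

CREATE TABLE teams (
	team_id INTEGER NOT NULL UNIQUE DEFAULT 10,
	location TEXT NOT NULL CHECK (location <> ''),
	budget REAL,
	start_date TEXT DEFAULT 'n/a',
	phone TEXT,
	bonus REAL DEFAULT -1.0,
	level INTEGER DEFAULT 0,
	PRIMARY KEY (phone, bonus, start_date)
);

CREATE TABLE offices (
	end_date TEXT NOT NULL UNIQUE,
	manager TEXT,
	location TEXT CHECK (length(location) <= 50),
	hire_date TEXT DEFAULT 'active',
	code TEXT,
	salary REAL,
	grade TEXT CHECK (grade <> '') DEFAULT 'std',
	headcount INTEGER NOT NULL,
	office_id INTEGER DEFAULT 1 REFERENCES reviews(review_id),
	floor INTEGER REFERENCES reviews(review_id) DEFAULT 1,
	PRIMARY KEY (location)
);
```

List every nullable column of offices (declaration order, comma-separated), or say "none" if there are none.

manager, hire_date, code, salary, grade, office_id, floor

- end_date: declared NOT NULL → not nullable.
- manager: no NOT NULL constraint applies → nullable.
- location: part of the PRIMARY KEY, which implies NOT NULL → not nullable.
- hire_date: DEFAULT only fills an omitted column; an explicit NULL is still allowed → nullable.
- code: no NOT NULL constraint applies → nullable.
- salary: no NOT NULL constraint applies → nullable.
- grade: CHECK does not forbid NULL (a CHECK constraint passes when its expression is NULL) → nullable.
- headcount: declared NOT NULL → not nullable.
- office_id: a foreign key column may be NULL unless separately constrained → nullable.
- floor: a foreign key column may be NULL unless separately constrained → nullable.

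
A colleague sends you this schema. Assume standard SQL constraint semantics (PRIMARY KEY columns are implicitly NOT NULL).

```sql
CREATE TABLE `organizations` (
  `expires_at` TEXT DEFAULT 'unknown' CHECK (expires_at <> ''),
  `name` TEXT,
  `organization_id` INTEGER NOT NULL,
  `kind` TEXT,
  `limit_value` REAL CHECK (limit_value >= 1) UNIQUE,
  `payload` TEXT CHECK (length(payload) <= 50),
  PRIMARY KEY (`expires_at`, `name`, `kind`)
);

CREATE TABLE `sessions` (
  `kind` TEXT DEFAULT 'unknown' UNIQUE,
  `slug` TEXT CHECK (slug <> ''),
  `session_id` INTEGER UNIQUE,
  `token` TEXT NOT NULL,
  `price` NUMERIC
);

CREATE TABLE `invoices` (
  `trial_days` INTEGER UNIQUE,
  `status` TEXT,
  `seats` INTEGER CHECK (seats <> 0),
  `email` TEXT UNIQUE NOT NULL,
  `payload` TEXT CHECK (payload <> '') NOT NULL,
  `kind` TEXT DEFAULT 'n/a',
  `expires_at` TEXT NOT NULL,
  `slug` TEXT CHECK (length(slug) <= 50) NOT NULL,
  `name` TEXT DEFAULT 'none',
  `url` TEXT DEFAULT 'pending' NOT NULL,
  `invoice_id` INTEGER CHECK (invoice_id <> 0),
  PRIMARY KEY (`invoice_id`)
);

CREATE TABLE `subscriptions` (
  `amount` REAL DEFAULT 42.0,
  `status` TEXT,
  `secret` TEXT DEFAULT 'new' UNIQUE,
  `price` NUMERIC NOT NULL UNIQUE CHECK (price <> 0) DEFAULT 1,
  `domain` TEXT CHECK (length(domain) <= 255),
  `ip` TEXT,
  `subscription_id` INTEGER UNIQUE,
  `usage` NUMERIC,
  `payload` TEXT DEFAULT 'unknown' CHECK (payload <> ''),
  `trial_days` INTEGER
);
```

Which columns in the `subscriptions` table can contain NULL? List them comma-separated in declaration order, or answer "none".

- amount: DEFAULT only fills an omitted column; an explicit NULL is still allowed → nullable.
- status: no NOT NULL constraint applies → nullable.
- secret: UNIQUE does not imply NOT NULL → nullable.
- price: declared NOT NULL → not nullable.
- domain: CHECK does not forbid NULL (a CHECK constraint passes when its expression is NULL) → nullable.
- ip: no NOT NULL constraint applies → nullable.
- subscription_id: UNIQUE does not imply NOT NULL → nullable.
- usage: no NOT NULL constraint applies → nullable.
- payload: CHECK does not forbid NULL (a CHECK constraint passes when its expression is NULL) → nullable.
- trial_days: no NOT NULL constraint applies → nullable.

amount, status, secret, domain, ip, subscription_id, usage, payload, trial_days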